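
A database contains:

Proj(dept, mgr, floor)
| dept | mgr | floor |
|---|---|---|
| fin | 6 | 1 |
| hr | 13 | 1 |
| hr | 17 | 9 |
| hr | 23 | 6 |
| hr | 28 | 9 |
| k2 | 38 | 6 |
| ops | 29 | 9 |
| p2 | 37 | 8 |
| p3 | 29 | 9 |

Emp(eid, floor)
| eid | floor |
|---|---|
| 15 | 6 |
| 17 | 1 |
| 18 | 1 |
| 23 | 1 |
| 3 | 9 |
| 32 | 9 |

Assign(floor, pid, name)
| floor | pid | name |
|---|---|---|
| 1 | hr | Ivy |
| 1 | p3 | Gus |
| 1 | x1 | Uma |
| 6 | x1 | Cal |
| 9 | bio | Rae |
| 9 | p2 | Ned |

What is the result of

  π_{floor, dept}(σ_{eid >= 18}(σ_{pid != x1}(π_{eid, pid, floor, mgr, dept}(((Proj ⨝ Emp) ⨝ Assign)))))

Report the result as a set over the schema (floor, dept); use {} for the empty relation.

{(1, fin), (1, hr), (9, hr), (9, ops), (9, p3)}

Natural join on floor: {(fin, 6, 1, 17), (fin, 6, 1, 18), (fin, 6, 1, 23), (hr, 13, 1, 17), (hr, 13, 1, 18), (hr, 13, 1, 23), (hr, 17, 9, 3), (hr, 17, 9, 32), (hr, 23, 6, 15), (hr, 28, 9, 3), (hr, 28, 9, 32), (k2, 38, 6, 15), (ops, 29, 9, 3), (ops, 29, 9, 32), (p3, 29, 9, 3), (p3, 29, 9, 32)}
Natural join on floor: {(fin, 6, 1, 17, hr, Ivy), (fin, 6, 1, 17, p3, Gus), (fin, 6, 1, 17, x1, Uma), (fin, 6, 1, 18, hr, Ivy), (fin, 6, 1, 18, p3, Gus), (fin, 6, 1, 18, x1, Uma), (fin, 6, 1, 23, hr, Ivy), (fin, 6, 1, 23, p3, Gus), (fin, 6, 1, 23, x1, Uma), (hr, 13, 1, 17, hr, Ivy), (hr, 13, 1, 17, p3, Gus), (hr, 13, 1, 17, x1, Uma), (hr, 13, 1, 18, hr, Ivy), (hr, 13, 1, 18, p3, Gus), (hr, 13, 1, 18, x1, Uma), (hr, 13, 1, 23, hr, Ivy), (hr, 13, 1, 23, p3, Gus), (hr, 13, 1, 23, x1, Uma), (hr, 17, 9, 3, bio, Rae), (hr, 17, 9, 3, p2, Ned), (hr, 17, 9, 32, bio, Rae), (hr, 17, 9, 32, p2, Ned), (hr, 23, 6, 15, x1, Cal), (hr, 28, 9, 3, bio, Rae), (hr, 28, 9, 3, p2, Ned), (hr, 28, 9, 32, bio, Rae), (hr, 28, 9, 32, p2, Ned), (k2, 38, 6, 15, x1, Cal), (ops, 29, 9, 3, bio, Rae), (ops, 29, 9, 3, p2, Ned), (ops, 29, 9, 32, bio, Rae), (ops, 29, 9, 32, p2, Ned), (p3, 29, 9, 3, bio, Rae), (p3, 29, 9, 3, p2, Ned), (p3, 29, 9, 32, bio, Rae), (p3, 29, 9, 32, p2, Ned)}
Keep only column(s) eid, pid, floor, mgr, dept: {(15, x1, 6, 23, hr), (15, x1, 6, 38, k2), (17, hr, 1, 13, hr), (17, hr, 1, 6, fin), (17, p3, 1, 13, hr), (17, p3, 1, 6, fin), (17, x1, 1, 13, hr), (17, x1, 1, 6, fin), (18, hr, 1, 13, hr), (18, hr, 1, 6, fin), (18, p3, 1, 13, hr), (18, p3, 1, 6, fin), (18, x1, 1, 13, hr), (18, x1, 1, 6, fin), (23, hr, 1, 13, hr), (23, hr, 1, 6, fin), (23, p3, 1, 13, hr), (23, p3, 1, 6, fin), (23, x1, 1, 13, hr), (23, x1, 1, 6, fin), (3, bio, 9, 17, hr), (3, bio, 9, 28, hr), (3, bio, 9, 29, ops), (3, bio, 9, 29, p3), (3, p2, 9, 17, hr), (3, p2, 9, 28, hr), (3, p2, 9, 29, ops), (3, p2, 9, 29, p3), (32, bio, 9, 17, hr), (32, bio, 9, 28, hr), (32, bio, 9, 29, ops), (32, bio, 9, 29, p3), (32, p2, 9, 17, hr), (32, p2, 9, 28, hr), (32, p2, 9, 29, ops), (32, p2, 9, 29, p3)}
Filtering on pid != x1 leaves {(17, hr, 1, 13, hr), (17, hr, 1, 6, fin), (17, p3, 1, 13, hr), (17, p3, 1, 6, fin), (18, hr, 1, 13, hr), (18, hr, 1, 6, fin), (18, p3, 1, 13, hr), (18, p3, 1, 6, fin), (23, hr, 1, 13, hr), (23, hr, 1, 6, fin), (23, p3, 1, 13, hr), (23, p3, 1, 6, fin), (3, bio, 9, 17, hr), (3, bio, 9, 28, hr), (3, bio, 9, 29, ops), (3, bio, 9, 29, p3), (3, p2, 9, 17, hr), (3, p2, 9, 28, hr), (3, p2, 9, 29, ops), (3, p2, 9, 29, p3), (32, bio, 9, 17, hr), (32, bio, 9, 28, hr), (32, bio, 9, 29, ops), (32, bio, 9, 29, p3), (32, p2, 9, 17, hr), (32, p2, 9, 28, hr), (32, p2, 9, 29, ops), (32, p2, 9, 29, p3)}.
Filtering on eid >= 18 leaves {(18, hr, 1, 13, hr), (18, hr, 1, 6, fin), (18, p3, 1, 13, hr), (18, p3, 1, 6, fin), (23, hr, 1, 13, hr), (23, hr, 1, 6, fin), (23, p3, 1, 13, hr), (23, p3, 1, 6, fin), (32, bio, 9, 17, hr), (32, bio, 9, 28, hr), (32, bio, 9, 29, ops), (32, bio, 9, 29, p3), (32, p2, 9, 17, hr), (32, p2, 9, 28, hr), (32, p2, 9, 29, ops), (32, p2, 9, 29, p3)}.
Keep only column(s) floor, dept (11 duplicate(s) eliminated): {(1, fin), (1, hr), (9, hr), (9, ops), (9, p3)}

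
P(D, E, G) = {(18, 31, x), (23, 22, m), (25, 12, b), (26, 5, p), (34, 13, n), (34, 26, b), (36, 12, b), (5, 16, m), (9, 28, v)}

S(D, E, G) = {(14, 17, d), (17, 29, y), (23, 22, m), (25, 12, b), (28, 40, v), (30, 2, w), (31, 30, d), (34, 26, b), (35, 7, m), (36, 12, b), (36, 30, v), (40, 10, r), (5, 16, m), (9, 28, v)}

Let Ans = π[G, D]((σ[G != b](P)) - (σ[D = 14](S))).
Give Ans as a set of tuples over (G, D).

Selection G != b: {(18, 31, x), (23, 22, m), (26, 5, p), (34, 13, n), (5, 16, m), (9, 28, v)}
Selection D = 14: {(14, 17, d)}
Set difference of the two operands is {(18, 31, x), (23, 22, m), (26, 5, p), (34, 13, n), (5, 16, m), (9, 28, v)}.
Projecting to G, D: {(m, 23), (m, 5), (n, 34), (p, 26), (v, 9), (x, 18)}

{(m, 23), (m, 5), (n, 34), (p, 26), (v, 9), (x, 18)}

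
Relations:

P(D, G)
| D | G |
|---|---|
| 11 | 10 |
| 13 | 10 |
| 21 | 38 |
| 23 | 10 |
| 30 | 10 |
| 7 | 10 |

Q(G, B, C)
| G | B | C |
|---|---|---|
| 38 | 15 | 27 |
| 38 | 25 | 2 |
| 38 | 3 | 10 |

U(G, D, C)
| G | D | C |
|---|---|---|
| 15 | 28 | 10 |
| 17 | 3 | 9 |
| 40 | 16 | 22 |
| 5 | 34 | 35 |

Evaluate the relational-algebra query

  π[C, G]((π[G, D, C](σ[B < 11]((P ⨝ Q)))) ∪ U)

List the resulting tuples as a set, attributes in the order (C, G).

Natural join on G: {(21, 38, 15, 27), (21, 38, 25, 2), (21, 38, 3, 10)}
Apply σ_{B < 11}; surviving tuples: {(21, 38, 3, 10)}
π_{G, D, C} gives {(38, 21, 10)}.
Union: {(38, 21, 10)} with {(15, 28, 10), (17, 3, 9), (40, 16, 22), (5, 34, 35)} → {(15, 28, 10), (17, 3, 9), (38, 21, 10), (40, 16, 22), (5, 34, 35)}
π_{C, G} gives {(10, 15), (10, 38), (22, 40), (35, 5), (9, 17)}.

{(10, 15), (10, 38), (22, 40), (35, 5), (9, 17)}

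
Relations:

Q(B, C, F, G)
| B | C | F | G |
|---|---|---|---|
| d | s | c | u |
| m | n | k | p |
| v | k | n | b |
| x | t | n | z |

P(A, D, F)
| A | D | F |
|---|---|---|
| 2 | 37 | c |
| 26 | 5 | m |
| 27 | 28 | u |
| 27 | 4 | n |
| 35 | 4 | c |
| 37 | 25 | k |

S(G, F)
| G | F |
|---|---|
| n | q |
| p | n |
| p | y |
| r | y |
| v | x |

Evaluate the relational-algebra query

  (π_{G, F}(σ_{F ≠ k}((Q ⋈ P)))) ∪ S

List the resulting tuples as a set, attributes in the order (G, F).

Natural join on F: {(d, s, c, u, 2, 37), (d, s, c, u, 35, 4), (m, n, k, p, 37, 25), (v, k, n, b, 27, 4), (x, t, n, z, 27, 4)}
σ[F ≠ k]: keep tuples satisfying F ≠ k → {(d, s, c, u, 2, 37), (d, s, c, u, 35, 4), (v, k, n, b, 27, 4), (x, t, n, z, 27, 4)}
Projecting to G, F (1 duplicate(s) eliminated): {(b, n), (u, c), (z, n)}
Union: {(b, n), (u, c), (z, n)} with {(n, q), (p, n), (p, y), (r, y), (v, x)} → {(b, n), (n, q), (p, n), (p, y), (r, y), (u, c), (v, x), (z, n)}

{(b, n), (n, q), (p, n), (p, y), (r, y), (u, c), (v, x), (z, n)}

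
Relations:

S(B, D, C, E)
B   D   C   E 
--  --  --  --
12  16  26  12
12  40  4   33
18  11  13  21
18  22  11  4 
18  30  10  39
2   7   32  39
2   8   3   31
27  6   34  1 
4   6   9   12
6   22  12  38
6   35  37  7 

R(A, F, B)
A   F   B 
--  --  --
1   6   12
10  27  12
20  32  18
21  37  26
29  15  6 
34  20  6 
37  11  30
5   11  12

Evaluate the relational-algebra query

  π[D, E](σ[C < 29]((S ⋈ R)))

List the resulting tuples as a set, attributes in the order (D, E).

{(11, 21), (16, 12), (22, 38), (22, 4), (30, 39), (40, 33)}

S ⋈ R (natural join on B): {(12, 16, 26, 12, 1, 6), (12, 16, 26, 12, 10, 27), (12, 16, 26, 12, 5, 11), (12, 40, 4, 33, 1, 6), (12, 40, 4, 33, 10, 27), (12, 40, 4, 33, 5, 11), (18, 11, 13, 21, 20, 32), (18, 22, 11, 4, 20, 32), (18, 30, 10, 39, 20, 32), (6, 22, 12, 38, 29, 15), (6, 22, 12, 38, 34, 20), (6, 35, 37, 7, 29, 15), (6, 35, 37, 7, 34, 20)}
Selection C < 29: {(12, 16, 26, 12, 1, 6), (12, 16, 26, 12, 10, 27), (12, 16, 26, 12, 5, 11), (12, 40, 4, 33, 1, 6), (12, 40, 4, 33, 10, 27), (12, 40, 4, 33, 5, 11), (18, 11, 13, 21, 20, 32), (18, 22, 11, 4, 20, 32), (18, 30, 10, 39, 20, 32), (6, 22, 12, 38, 29, 15), (6, 22, 12, 38, 34, 20)}
π[D, E]: project onto (D, E) (5 duplicate(s) eliminated) → {(11, 21), (16, 12), (22, 38), (22, 4), (30, 39), (40, 33)}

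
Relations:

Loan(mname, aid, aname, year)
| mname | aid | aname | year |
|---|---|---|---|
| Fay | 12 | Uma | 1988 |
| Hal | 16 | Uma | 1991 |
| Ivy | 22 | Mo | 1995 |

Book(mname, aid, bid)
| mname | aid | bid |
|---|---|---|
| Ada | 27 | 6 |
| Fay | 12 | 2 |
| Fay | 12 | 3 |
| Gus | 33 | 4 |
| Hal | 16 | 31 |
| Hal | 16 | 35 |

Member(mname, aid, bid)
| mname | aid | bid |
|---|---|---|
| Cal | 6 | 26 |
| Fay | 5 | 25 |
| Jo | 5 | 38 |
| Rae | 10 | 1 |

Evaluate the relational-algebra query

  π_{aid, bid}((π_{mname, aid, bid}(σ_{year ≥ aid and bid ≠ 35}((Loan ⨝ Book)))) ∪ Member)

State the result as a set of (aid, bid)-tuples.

{(10, 1), (12, 2), (12, 3), (16, 31), (5, 25), (5, 38), (6, 26)}

Loan ⋈ Book (natural join on mname, aid): {(Fay, 12, Uma, 1988, 2), (Fay, 12, Uma, 1988, 3), (Hal, 16, Uma, 1991, 31), (Hal, 16, Uma, 1991, 35)}
Apply σ_{year ≥ aid and bid ≠ 35}; surviving tuples: {(Fay, 12, Uma, 1988, 2), (Fay, 12, Uma, 1988, 3), (Hal, 16, Uma, 1991, 31)}
π_{mname, aid, bid} gives {(Fay, 12, 2), (Fay, 12, 3), (Hal, 16, 31)}.
Taking the union: {(Cal, 6, 26), (Fay, 12, 2), (Fay, 12, 3), (Fay, 5, 25), (Hal, 16, 31), (Jo, 5, 38), (Rae, 10, 1)}
π_{aid, bid} gives {(10, 1), (12, 2), (12, 3), (16, 31), (5, 25), (5, 38), (6, 26)}.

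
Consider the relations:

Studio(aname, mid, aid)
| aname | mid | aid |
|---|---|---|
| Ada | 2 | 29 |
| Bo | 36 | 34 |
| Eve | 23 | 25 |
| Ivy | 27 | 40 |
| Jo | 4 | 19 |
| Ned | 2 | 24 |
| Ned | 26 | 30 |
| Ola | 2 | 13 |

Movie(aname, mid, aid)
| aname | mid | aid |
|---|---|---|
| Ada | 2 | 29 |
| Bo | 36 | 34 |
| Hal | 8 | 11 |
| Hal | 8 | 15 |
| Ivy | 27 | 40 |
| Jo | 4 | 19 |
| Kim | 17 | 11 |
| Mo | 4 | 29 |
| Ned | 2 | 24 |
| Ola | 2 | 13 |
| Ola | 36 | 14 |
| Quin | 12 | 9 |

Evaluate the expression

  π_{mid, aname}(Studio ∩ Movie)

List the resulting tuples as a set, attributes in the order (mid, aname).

Intersection: {(Ada, 2, 29), (Bo, 36, 34), (Eve, 23, 25), (Ivy, 27, 40), (Jo, 4, 19), (Ned, 2, 24), (Ned, 26, 30), (Ola, 2, 13)} with {(Ada, 2, 29), (Bo, 36, 34), (Hal, 8, 11), (Hal, 8, 15), (Ivy, 27, 40), (Jo, 4, 19), (Kim, 17, 11), (Mo, 4, 29), (Ned, 2, 24), (Ola, 2, 13), (Ola, 36, 14), (Quin, 12, 9)} → {(Ada, 2, 29), (Bo, 36, 34), (Ivy, 27, 40), (Jo, 4, 19), (Ned, 2, 24), (Ola, 2, 13)}
Projecting to mid, aname: {(2, Ada), (2, Ned), (2, Ola), (27, Ivy), (36, Bo), (4, Jo)}

{(2, Ada), (2, Ned), (2, Ola), (27, Ivy), (36, Bo), (4, Jo)}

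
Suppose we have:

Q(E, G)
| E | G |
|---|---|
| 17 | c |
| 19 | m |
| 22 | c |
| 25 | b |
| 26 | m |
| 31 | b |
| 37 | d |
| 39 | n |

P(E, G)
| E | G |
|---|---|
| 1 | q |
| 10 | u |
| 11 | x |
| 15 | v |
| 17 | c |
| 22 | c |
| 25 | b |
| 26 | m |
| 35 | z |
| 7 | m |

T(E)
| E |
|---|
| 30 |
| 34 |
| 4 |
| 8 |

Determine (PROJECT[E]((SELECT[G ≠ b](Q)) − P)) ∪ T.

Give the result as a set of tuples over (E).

{19, 30, 34, 37, 39, 4, 8}

Filtering on G ≠ b leaves {(17, c), (19, m), (22, c), (26, m), (37, d), (39, n)}.
Set difference of the two operands is {(19, m), (37, d), (39, n)}.
π_{E} gives {19, 37, 39}.
Set union of the two operands is {19, 30, 34, 37, 39, 4, 8}.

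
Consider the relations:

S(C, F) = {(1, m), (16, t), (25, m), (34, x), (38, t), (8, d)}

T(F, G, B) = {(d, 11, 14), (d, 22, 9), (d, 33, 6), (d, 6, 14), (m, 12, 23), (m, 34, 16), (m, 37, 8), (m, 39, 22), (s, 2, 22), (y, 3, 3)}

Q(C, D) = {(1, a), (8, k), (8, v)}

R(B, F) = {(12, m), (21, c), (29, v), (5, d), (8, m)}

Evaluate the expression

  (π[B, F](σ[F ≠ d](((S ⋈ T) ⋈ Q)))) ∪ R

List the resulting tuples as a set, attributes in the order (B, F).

{(12, m), (16, m), (21, c), (22, m), (23, m), (29, v), (5, d), (8, m)}

Natural join on F: {(1, m, 12, 23), (1, m, 34, 16), (1, m, 37, 8), (1, m, 39, 22), (25, m, 12, 23), (25, m, 34, 16), (25, m, 37, 8), (25, m, 39, 22), (8, d, 11, 14), (8, d, 22, 9), (8, d, 33, 6), (8, d, 6, 14)}
Natural join on C: {(1, m, 12, 23, a), (1, m, 34, 16, a), (1, m, 37, 8, a), (1, m, 39, 22, a), (8, d, 11, 14, k), (8, d, 11, 14, v), (8, d, 22, 9, k), (8, d, 22, 9, v), (8, d, 33, 6, k), (8, d, 33, 6, v), (8, d, 6, 14, k), (8, d, 6, 14, v)}
σ[F ≠ d]: keep tuples satisfying F ≠ d → {(1, m, 12, 23, a), (1, m, 34, 16, a), (1, m, 37, 8, a), (1, m, 39, 22, a)}
π[B, F]: project onto (B, F) → {(16, m), (22, m), (23, m), (8, m)}
Union: {(16, m), (22, m), (23, m), (8, m)} with {(12, m), (21, c), (29, v), (5, d), (8, m)} → {(12, m), (16, m), (21, c), (22, m), (23, m), (29, v), (5, d), (8, m)}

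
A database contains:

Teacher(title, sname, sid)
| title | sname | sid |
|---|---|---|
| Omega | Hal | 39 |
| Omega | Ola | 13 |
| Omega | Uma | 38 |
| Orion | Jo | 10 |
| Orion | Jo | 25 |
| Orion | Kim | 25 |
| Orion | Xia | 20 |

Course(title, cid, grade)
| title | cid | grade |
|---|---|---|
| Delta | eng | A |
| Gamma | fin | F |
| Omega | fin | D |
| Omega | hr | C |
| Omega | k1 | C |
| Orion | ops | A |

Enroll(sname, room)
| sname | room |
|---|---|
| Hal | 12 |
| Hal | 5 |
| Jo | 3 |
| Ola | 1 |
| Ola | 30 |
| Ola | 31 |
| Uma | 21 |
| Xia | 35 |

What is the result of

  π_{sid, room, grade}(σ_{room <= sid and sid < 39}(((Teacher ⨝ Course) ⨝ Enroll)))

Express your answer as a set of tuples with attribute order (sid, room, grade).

Joining Teacher and Course on title yields {(Omega, Hal, 39, fin, D), (Omega, Hal, 39, hr, C), (Omega, Hal, 39, k1, C), (Omega, Ola, 13, fin, D), (Omega, Ola, 13, hr, C), (Omega, Ola, 13, k1, C), (Omega, Uma, 38, fin, D), (Omega, Uma, 38, hr, C), (Omega, Uma, 38, k1, C), (Orion, Jo, 10, ops, A), (Orion, Jo, 25, ops, A), (Orion, Kim, 25, ops, A), (Orion, Xia, 20, ops, A)}.
Joining (Teacher ⨝ Course) and Enroll on sname yields {(Omega, Hal, 39, fin, D, 12), (Omega, Hal, 39, fin, D, 5), (Omega, Hal, 39, hr, C, 12), (Omega, Hal, 39, hr, C, 5), (Omega, Hal, 39, k1, C, 12), (Omega, Hal, 39, k1, C, 5), (Omega, Ola, 13, fin, D, 1), (Omega, Ola, 13, fin, D, 30), (Omega, Ola, 13, fin, D, 31), (Omega, Ola, 13, hr, C, 1), (Omega, Ola, 13, hr, C, 30), (Omega, Ola, 13, hr, C, 31), (Omega, Ola, 13, k1, C, 1), (Omega, Ola, 13, k1, C, 30), (Omega, Ola, 13, k1, C, 31), (Omega, Uma, 38, fin, D, 21), (Omega, Uma, 38, hr, C, 21), (Omega, Uma, 38, k1, C, 21), (Orion, Jo, 10, ops, A, 3), (Orion, Jo, 25, ops, A, 3), (Orion, Xia, 20, ops, A, 35)}.
Selection room <= sid and sid < 39: {(Omega, Ola, 13, fin, D, 1), (Omega, Ola, 13, hr, C, 1), (Omega, Ola, 13, k1, C, 1), (Omega, Uma, 38, fin, D, 21), (Omega, Uma, 38, hr, C, 21), (Omega, Uma, 38, k1, C, 21), (Orion, Jo, 10, ops, A, 3), (Orion, Jo, 25, ops, A, 3)}
Projecting to sid, room, grade (2 duplicate(s) eliminated): {(10, 3, A), (13, 1, C), (13, 1, D), (25, 3, A), (38, 21, C), (38, 21, D)}

{(10, 3, A), (13, 1, C), (13, 1, D), (25, 3, A), (38, 21, C), (38, 21, D)}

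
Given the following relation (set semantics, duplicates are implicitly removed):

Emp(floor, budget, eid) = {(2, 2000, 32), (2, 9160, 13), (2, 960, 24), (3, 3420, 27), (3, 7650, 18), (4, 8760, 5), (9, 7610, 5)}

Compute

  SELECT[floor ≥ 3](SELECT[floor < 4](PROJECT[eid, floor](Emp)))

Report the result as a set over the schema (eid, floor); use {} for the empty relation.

{(18, 3), (27, 3)}

Keep only column(s) eid, floor: {(13, 2), (18, 3), (24, 2), (27, 3), (32, 2), (5, 4), (5, 9)}
Apply σ_{floor < 4}; surviving tuples: {(13, 2), (18, 3), (24, 2), (27, 3), (32, 2)}
Apply σ_{floor ≥ 3}; surviving tuples: {(18, 3), (27, 3)}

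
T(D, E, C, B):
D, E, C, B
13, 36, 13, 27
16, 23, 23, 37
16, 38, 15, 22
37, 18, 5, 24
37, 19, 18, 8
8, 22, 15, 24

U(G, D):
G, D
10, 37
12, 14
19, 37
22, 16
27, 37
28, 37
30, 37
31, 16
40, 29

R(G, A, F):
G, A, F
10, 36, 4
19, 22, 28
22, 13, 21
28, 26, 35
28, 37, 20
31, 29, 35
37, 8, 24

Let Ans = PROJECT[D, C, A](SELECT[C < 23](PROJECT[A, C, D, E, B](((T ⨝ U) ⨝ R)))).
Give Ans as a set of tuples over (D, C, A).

Joining T and U on D yields {(16, 23, 23, 37, 22), (16, 23, 23, 37, 31), (16, 38, 15, 22, 22), (16, 38, 15, 22, 31), (37, 18, 5, 24, 10), (37, 18, 5, 24, 19), (37, 18, 5, 24, 27), (37, 18, 5, 24, 28), (37, 18, 5, 24, 30), (37, 19, 18, 8, 10), (37, 19, 18, 8, 19), (37, 19, 18, 8, 27), (37, 19, 18, 8, 28), (37, 19, 18, 8, 30)}.
Joining (T ⨝ U) and R on G yields {(16, 23, 23, 37, 22, 13, 21), (16, 23, 23, 37, 31, 29, 35), (16, 38, 15, 22, 22, 13, 21), (16, 38, 15, 22, 31, 29, 35), (37, 18, 5, 24, 10, 36, 4), (37, 18, 5, 24, 19, 22, 28), (37, 18, 5, 24, 28, 26, 35), (37, 18, 5, 24, 28, 37, 20), (37, 19, 18, 8, 10, 36, 4), (37, 19, 18, 8, 19, 22, 28), (37, 19, 18, 8, 28, 26, 35), (37, 19, 18, 8, 28, 37, 20)}.
π_{A, C, D, E, B} gives {(13, 15, 16, 38, 22), (13, 23, 16, 23, 37), (22, 18, 37, 19, 8), (22, 5, 37, 18, 24), (26, 18, 37, 19, 8), (26, 5, 37, 18, 24), (29, 15, 16, 38, 22), (29, 23, 16, 23, 37), (36, 18, 37, 19, 8), (36, 5, 37, 18, 24), (37, 18, 37, 19, 8), (37, 5, 37, 18, 24)}.
Selection C < 23: {(13, 15, 16, 38, 22), (22, 18, 37, 19, 8), (22, 5, 37, 18, 24), (26, 18, 37, 19, 8), (26, 5, 37, 18, 24), (29, 15, 16, 38, 22), (36, 18, 37, 19, 8), (36, 5, 37, 18, 24), (37, 18, 37, 19, 8), (37, 5, 37, 18, 24)}
π_{D, C, A} gives {(16, 15, 13), (16, 15, 29), (37, 18, 22), (37, 18, 26), (37, 18, 36), (37, 18, 37), (37, 5, 22), (37, 5, 26), (37, 5, 36), (37, 5, 37)}.

{(16, 15, 13), (16, 15, 29), (37, 18, 22), (37, 18, 26), (37, 18, 36), (37, 18, 37), (37, 5, 22), (37, 5, 26), (37, 5, 36), (37, 5, 37)}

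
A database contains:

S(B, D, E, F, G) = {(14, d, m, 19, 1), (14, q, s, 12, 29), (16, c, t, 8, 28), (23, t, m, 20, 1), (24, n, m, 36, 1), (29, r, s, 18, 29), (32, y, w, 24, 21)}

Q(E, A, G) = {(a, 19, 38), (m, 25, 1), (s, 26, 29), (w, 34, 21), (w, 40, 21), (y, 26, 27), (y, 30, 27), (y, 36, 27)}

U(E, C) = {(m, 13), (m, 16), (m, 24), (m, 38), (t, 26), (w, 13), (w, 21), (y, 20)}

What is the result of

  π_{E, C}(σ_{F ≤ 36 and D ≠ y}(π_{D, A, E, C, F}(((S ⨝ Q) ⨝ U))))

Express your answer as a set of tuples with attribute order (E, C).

{(m, 13), (m, 16), (m, 24), (m, 38)}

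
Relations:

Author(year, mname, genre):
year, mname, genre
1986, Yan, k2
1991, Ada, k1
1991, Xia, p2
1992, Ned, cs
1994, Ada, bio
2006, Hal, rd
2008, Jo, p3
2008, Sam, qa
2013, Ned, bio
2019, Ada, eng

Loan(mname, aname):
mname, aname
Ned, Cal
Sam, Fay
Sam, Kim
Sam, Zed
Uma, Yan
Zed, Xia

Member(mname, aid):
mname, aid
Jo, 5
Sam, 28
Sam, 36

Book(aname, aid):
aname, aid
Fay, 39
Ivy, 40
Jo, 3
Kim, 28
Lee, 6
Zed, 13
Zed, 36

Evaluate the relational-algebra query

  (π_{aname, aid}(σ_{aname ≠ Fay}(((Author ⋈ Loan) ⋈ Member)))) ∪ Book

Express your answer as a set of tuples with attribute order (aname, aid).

{(Fay, 39), (Ivy, 40), (Jo, 3), (Kim, 28), (Kim, 36), (Lee, 6), (Zed, 13), (Zed, 28), (Zed, 36)}

Natural join on mname: {(1992, Ned, cs, Cal), (2008, Sam, qa, Fay), (2008, Sam, qa, Kim), (2008, Sam, qa, Zed), (2013, Ned, bio, Cal)}
Natural join on mname: {(2008, Sam, qa, Fay, 28), (2008, Sam, qa, Fay, 36), (2008, Sam, qa, Kim, 28), (2008, Sam, qa, Kim, 36), (2008, Sam, qa, Zed, 28), (2008, Sam, qa, Zed, 36)}
Filtering on aname ≠ Fay leaves {(2008, Sam, qa, Kim, 28), (2008, Sam, qa, Kim, 36), (2008, Sam, qa, Zed, 28), (2008, Sam, qa, Zed, 36)}.
Keep only column(s) aname, aid: {(Kim, 28), (Kim, 36), (Zed, 28), (Zed, 36)}
Union: {(Kim, 28), (Kim, 36), (Zed, 28), (Zed, 36)} with {(Fay, 39), (Ivy, 40), (Jo, 3), (Kim, 28), (Lee, 6), (Zed, 13), (Zed, 36)} → {(Fay, 39), (Ivy, 40), (Jo, 3), (Kim, 28), (Kim, 36), (Lee, 6), (Zed, 13), (Zed, 28), (Zed, 36)}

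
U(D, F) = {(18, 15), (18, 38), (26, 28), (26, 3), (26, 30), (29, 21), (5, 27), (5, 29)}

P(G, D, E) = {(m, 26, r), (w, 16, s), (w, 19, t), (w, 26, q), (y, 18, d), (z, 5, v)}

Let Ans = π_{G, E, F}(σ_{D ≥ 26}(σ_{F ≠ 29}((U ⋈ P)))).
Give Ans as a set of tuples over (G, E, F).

{(m, r, 28), (m, r, 3), (m, r, 30), (w, q, 28), (w, q, 3), (w, q, 30)}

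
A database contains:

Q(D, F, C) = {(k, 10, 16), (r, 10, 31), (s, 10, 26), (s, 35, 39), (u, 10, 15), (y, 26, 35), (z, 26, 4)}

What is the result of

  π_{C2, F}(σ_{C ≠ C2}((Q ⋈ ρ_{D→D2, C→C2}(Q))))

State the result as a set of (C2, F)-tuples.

ρ[D→D2, C→C2]: schema becomes (D2, F, C2); tuples unchanged.
Natural join on F: {(k, 10, 16, k, 16), (k, 10, 16, r, 31), (k, 10, 16, s, 26), (k, 10, 16, u, 15), (r, 10, 31, k, 16), (r, 10, 31, r, 31), (r, 10, 31, s, 26), (r, 10, 31, u, 15), (s, 10, 26, k, 16), (s, 10, 26, r, 31), (s, 10, 26, s, 26), (s, 10, 26, u, 15), (s, 35, 39, s, 39), (u, 10, 15, k, 16), (u, 10, 15, r, 31), (u, 10, 15, s, 26), (u, 10, 15, u, 15), (y, 26, 35, y, 35), (y, 26, 35, z, 4), (z, 26, 4, y, 35), (z, 26, 4, z, 4)}
Filtering on C ≠ C2 leaves {(k, 10, 16, r, 31), (k, 10, 16, s, 26), (k, 10, 16, u, 15), (r, 10, 31, k, 16), (r, 10, 31, s, 26), (r, 10, 31, u, 15), (s, 10, 26, k, 16), (s, 10, 26, r, 31), (s, 10, 26, u, 15), (u, 10, 15, k, 16), (u, 10, 15, r, 31), (u, 10, 15, s, 26), (y, 26, 35, z, 4), (z, 26, 4, y, 35)}.
π_{C2, F} gives {(15, 10), (16, 10), (26, 10), (31, 10), (35, 26), (4, 26)} (8 duplicate(s) eliminated).

{(15, 10), (16, 10), (26, 10), (31, 10), (35, 26), (4, 26)}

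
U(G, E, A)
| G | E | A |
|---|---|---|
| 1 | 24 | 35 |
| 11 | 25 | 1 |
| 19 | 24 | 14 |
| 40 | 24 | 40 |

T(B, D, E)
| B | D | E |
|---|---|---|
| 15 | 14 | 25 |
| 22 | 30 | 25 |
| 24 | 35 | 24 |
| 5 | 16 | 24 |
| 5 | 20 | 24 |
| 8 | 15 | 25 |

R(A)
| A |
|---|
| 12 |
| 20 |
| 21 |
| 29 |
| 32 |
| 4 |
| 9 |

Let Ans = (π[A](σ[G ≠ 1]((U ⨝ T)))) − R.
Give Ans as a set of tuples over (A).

Joining U and T on E yields {(1, 24, 35, 24, 35), (1, 24, 35, 5, 16), (1, 24, 35, 5, 20), (11, 25, 1, 15, 14), (11, 25, 1, 22, 30), (11, 25, 1, 8, 15), (19, 24, 14, 24, 35), (19, 24, 14, 5, 16), (19, 24, 14, 5, 20), (40, 24, 40, 24, 35), (40, 24, 40, 5, 16), (40, 24, 40, 5, 20)}.
σ[G ≠ 1]: keep tuples satisfying G ≠ 1 → {(11, 25, 1, 15, 14), (11, 25, 1, 22, 30), (11, 25, 1, 8, 15), (19, 24, 14, 24, 35), (19, 24, 14, 5, 16), (19, 24, 14, 5, 20), (40, 24, 40, 24, 35), (40, 24, 40, 5, 16), (40, 24, 40, 5, 20)}
π[A]: project onto (A) (6 duplicate(s) eliminated) → {1, 14, 40}
Taking the difference: {1, 14, 40}

{1, 14, 40}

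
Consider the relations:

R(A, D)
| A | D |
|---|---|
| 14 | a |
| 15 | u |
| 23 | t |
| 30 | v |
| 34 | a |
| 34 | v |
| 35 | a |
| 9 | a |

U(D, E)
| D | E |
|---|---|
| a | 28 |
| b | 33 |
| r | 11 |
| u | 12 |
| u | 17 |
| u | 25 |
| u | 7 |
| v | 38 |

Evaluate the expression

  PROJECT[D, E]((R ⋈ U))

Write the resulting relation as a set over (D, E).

{(a, 28), (u, 12), (u, 17), (u, 25), (u, 7), (v, 38)}

R ⋈ U (natural join on D): {(14, a, 28), (15, u, 12), (15, u, 17), (15, u, 25), (15, u, 7), (30, v, 38), (34, a, 28), (34, v, 38), (35, a, 28), (9, a, 28)}
Projecting to D, E (4 duplicate(s) eliminated): {(a, 28), (u, 12), (u, 17), (u, 25), (u, 7), (v, 38)}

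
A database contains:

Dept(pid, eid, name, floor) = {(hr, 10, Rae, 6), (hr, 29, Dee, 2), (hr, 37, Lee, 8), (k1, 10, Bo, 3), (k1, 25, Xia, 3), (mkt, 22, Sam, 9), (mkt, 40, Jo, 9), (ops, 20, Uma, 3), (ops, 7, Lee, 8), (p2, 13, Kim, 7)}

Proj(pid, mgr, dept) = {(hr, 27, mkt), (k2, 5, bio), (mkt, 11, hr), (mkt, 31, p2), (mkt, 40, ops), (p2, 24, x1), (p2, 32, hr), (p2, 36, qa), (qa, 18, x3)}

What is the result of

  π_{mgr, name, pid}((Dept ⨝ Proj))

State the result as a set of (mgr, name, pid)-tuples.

Natural join on pid: {(hr, 10, Rae, 6, 27, mkt), (hr, 29, Dee, 2, 27, mkt), (hr, 37, Lee, 8, 27, mkt), (mkt, 22, Sam, 9, 11, hr), (mkt, 22, Sam, 9, 31, p2), (mkt, 22, Sam, 9, 40, ops), (mkt, 40, Jo, 9, 11, hr), (mkt, 40, Jo, 9, 31, p2), (mkt, 40, Jo, 9, 40, ops), (p2, 13, Kim, 7, 24, x1), (p2, 13, Kim, 7, 32, hr), (p2, 13, Kim, 7, 36, qa)}
π_{mgr, name, pid} gives {(11, Jo, mkt), (11, Sam, mkt), (24, Kim, p2), (27, Dee, hr), (27, Lee, hr), (27, Rae, hr), (31, Jo, mkt), (31, Sam, mkt), (32, Kim, p2), (36, Kim, p2), (40, Jo, mkt), (40, Sam, mkt)}.

{(11, Jo, mkt), (11, Sam, mkt), (24, Kim, p2), (27, Dee, hr), (27, Lee, hr), (27, Rae, hr), (31, Jo, mkt), (31, Sam, mkt), (32, Kim, p2), (36, Kim, p2), (40, Jo, mkt), (40, Sam, mkt)}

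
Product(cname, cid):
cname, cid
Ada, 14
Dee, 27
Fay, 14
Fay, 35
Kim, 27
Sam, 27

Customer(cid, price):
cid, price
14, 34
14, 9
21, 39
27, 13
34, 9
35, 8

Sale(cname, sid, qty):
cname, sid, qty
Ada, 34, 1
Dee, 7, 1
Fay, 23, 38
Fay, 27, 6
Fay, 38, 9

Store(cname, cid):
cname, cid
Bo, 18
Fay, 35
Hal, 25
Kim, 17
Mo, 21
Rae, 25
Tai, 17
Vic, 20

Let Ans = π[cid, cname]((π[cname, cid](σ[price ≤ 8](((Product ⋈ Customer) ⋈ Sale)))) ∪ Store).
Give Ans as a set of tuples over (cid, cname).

{(17, Kim), (17, Tai), (18, Bo), (20, Vic), (21, Mo), (25, Hal), (25, Rae), (35, Fay)}

Product ⋈ Customer (natural join on cid): {(Ada, 14, 34), (Ada, 14, 9), (Dee, 27, 13), (Fay, 14, 34), (Fay, 14, 9), (Fay, 35, 8), (Kim, 27, 13), (Sam, 27, 13)}
(Product ⋈ Customer) ⋈ Sale (natural join on cname): {(Ada, 14, 34, 34, 1), (Ada, 14, 9, 34, 1), (Dee, 27, 13, 7, 1), (Fay, 14, 34, 23, 38), (Fay, 14, 34, 27, 6), (Fay, 14, 34, 38, 9), (Fay, 14, 9, 23, 38), (Fay, 14, 9, 27, 6), (Fay, 14, 9, 38, 9), (Fay, 35, 8, 23, 38), (Fay, 35, 8, 27, 6), (Fay, 35, 8, 38, 9)}
Apply σ_{price ≤ 8}; surviving tuples: {(Fay, 35, 8, 23, 38), (Fay, 35, 8, 27, 6), (Fay, 35, 8, 38, 9)}
π_{cname, cid} gives {(Fay, 35)} (2 duplicate(s) eliminated).
Union: {(Fay, 35)} with {(Bo, 18), (Fay, 35), (Hal, 25), (Kim, 17), (Mo, 21), (Rae, 25), (Tai, 17), (Vic, 20)} → {(Bo, 18), (Fay, 35), (Hal, 25), (Kim, 17), (Mo, 21), (Rae, 25), (Tai, 17), (Vic, 20)}
π_{cid, cname} gives {(17, Kim), (17, Tai), (18, Bo), (20, Vic), (21, Mo), (25, Hal), (25, Rae), (35, Fay)}.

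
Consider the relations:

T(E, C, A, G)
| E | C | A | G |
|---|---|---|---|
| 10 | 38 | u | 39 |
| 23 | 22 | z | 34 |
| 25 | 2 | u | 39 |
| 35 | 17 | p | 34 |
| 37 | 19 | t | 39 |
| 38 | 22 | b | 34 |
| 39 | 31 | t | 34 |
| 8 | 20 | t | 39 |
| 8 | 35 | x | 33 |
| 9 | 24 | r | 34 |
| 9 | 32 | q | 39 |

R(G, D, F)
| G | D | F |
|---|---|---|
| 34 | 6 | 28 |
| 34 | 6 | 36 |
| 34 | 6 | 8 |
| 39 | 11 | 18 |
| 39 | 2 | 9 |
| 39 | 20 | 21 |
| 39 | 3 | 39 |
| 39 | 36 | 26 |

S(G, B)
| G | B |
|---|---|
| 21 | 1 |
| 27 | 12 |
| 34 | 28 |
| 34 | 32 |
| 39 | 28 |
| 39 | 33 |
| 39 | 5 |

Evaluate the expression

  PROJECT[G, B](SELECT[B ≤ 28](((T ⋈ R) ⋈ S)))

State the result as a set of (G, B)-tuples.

{(34, 28), (39, 28), (39, 5)}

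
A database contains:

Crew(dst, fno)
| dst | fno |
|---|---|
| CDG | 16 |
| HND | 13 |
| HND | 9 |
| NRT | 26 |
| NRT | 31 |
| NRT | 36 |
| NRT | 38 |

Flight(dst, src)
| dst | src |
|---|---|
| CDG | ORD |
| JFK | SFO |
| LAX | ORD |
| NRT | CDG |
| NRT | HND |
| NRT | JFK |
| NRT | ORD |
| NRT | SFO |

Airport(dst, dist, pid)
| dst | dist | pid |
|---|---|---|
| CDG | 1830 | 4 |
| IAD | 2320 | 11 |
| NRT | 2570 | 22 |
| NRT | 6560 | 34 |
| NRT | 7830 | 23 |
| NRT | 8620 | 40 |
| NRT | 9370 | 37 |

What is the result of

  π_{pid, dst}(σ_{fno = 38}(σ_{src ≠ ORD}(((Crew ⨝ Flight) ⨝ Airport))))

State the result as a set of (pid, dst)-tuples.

{(22, NRT), (23, NRT), (34, NRT), (37, NRT), (40, NRT)}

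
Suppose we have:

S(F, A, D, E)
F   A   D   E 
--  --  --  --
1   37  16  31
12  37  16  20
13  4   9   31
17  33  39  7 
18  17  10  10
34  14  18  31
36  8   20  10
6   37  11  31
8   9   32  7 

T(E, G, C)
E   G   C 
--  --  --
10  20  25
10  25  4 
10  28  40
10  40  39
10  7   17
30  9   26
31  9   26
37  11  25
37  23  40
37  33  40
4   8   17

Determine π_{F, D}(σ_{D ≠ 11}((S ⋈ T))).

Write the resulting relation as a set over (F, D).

Joining S and T on E yields {(1, 37, 16, 31, 9, 26), (13, 4, 9, 31, 9, 26), (18, 17, 10, 10, 20, 25), (18, 17, 10, 10, 25, 4), (18, 17, 10, 10, 28, 40), (18, 17, 10, 10, 40, 39), (18, 17, 10, 10, 7, 17), (34, 14, 18, 31, 9, 26), (36, 8, 20, 10, 20, 25), (36, 8, 20, 10, 25, 4), (36, 8, 20, 10, 28, 40), (36, 8, 20, 10, 40, 39), (36, 8, 20, 10, 7, 17), (6, 37, 11, 31, 9, 26)}.
Apply σ_{D ≠ 11}; surviving tuples: {(1, 37, 16, 31, 9, 26), (13, 4, 9, 31, 9, 26), (18, 17, 10, 10, 20, 25), (18, 17, 10, 10, 25, 4), (18, 17, 10, 10, 28, 40), (18, 17, 10, 10, 40, 39), (18, 17, 10, 10, 7, 17), (34, 14, 18, 31, 9, 26), (36, 8, 20, 10, 20, 25), (36, 8, 20, 10, 25, 4), (36, 8, 20, 10, 28, 40), (36, 8, 20, 10, 40, 39), (36, 8, 20, 10, 7, 17)}
π_{F, D} gives {(1, 16), (13, 9), (18, 10), (34, 18), (36, 20)} (8 duplicate(s) eliminated).

{(1, 16), (13, 9), (18, 10), (34, 18), (36, 20)}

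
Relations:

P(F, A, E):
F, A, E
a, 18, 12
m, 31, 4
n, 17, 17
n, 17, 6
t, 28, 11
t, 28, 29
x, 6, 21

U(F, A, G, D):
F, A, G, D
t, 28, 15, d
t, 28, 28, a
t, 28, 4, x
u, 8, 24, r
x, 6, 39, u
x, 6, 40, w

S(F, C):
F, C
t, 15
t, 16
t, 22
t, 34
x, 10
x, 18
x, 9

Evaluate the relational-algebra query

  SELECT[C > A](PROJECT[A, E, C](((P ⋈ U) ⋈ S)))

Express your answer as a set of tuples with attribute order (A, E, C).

P ⋈ U (natural join on F, A): {(t, 28, 11, 15, d), (t, 28, 11, 28, a), (t, 28, 11, 4, x), (t, 28, 29, 15, d), (t, 28, 29, 28, a), (t, 28, 29, 4, x), (x, 6, 21, 39, u), (x, 6, 21, 40, w)}
(P ⋈ U) ⋈ S (natural join on F): {(t, 28, 11, 15, d, 15), (t, 28, 11, 15, d, 16), (t, 28, 11, 15, d, 22), (t, 28, 11, 15, d, 34), (t, 28, 11, 28, a, 15), (t, 28, 11, 28, a, 16), (t, 28, 11, 28, a, 22), (t, 28, 11, 28, a, 34), (t, 28, 11, 4, x, 15), (t, 28, 11, 4, x, 16), (t, 28, 11, 4, x, 22), (t, 28, 11, 4, x, 34), (t, 28, 29, 15, d, 15), (t, 28, 29, 15, d, 16), (t, 28, 29, 15, d, 22), (t, 28, 29, 15, d, 34), (t, 28, 29, 28, a, 15), (t, 28, 29, 28, a, 16), (t, 28, 29, 28, a, 22), (t, 28, 29, 28, a, 34), (t, 28, 29, 4, x, 15), (t, 28, 29, 4, x, 16), (t, 28, 29, 4, x, 22), (t, 28, 29, 4, x, 34), (x, 6, 21, 39, u, 10), (x, 6, 21, 39, u, 18), (x, 6, 21, 39, u, 9), (x, 6, 21, 40, w, 10), (x, 6, 21, 40, w, 18), (x, 6, 21, 40, w, 9)}
Keep only column(s) A, E, C (19 duplicate(s) eliminated): {(28, 11, 15), (28, 11, 16), (28, 11, 22), (28, 11, 34), (28, 29, 15), (28, 29, 16), (28, 29, 22), (28, 29, 34), (6, 21, 10), (6, 21, 18), (6, 21, 9)}
σ[C > A]: keep tuples satisfying C > A → {(28, 11, 34), (28, 29, 34), (6, 21, 10), (6, 21, 18), (6, 21, 9)}

{(28, 11, 34), (28, 29, 34), (6, 21, 10), (6, 21, 18), (6, 21, 9)}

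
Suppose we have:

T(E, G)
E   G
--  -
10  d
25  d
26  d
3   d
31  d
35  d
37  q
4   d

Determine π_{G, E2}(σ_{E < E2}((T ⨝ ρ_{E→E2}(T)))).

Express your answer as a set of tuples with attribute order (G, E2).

{(d, 10), (d, 25), (d, 26), (d, 31), (d, 35), (d, 4)}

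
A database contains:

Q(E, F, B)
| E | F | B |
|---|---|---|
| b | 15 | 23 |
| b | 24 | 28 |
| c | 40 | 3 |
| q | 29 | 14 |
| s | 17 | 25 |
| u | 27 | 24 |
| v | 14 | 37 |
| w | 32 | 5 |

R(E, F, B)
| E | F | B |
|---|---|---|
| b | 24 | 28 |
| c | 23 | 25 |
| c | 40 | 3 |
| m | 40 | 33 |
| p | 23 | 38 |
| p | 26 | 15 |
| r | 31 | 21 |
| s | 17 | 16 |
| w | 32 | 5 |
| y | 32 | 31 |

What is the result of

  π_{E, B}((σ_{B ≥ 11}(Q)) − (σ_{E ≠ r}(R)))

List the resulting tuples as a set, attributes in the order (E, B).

Apply σ_{B ≥ 11}; surviving tuples: {(b, 15, 23), (b, 24, 28), (q, 29, 14), (s, 17, 25), (u, 27, 24), (v, 14, 37)}
Apply σ_{E ≠ r}; surviving tuples: {(b, 24, 28), (c, 23, 25), (c, 40, 3), (m, 40, 33), (p, 23, 38), (p, 26, 15), (s, 17, 16), (w, 32, 5), (y, 32, 31)}
Difference: {(b, 15, 23), (b, 24, 28), (q, 29, 14), (s, 17, 25), (u, 27, 24), (v, 14, 37)} with {(b, 24, 28), (c, 23, 25), (c, 40, 3), (m, 40, 33), (p, 23, 38), (p, 26, 15), (s, 17, 16), (w, 32, 5), (y, 32, 31)} → {(b, 15, 23), (q, 29, 14), (s, 17, 25), (u, 27, 24), (v, 14, 37)}
Keep only column(s) E, B: {(b, 23), (q, 14), (s, 25), (u, 24), (v, 37)}

{(b, 23), (q, 14), (s, 25), (u, 24), (v, 37)}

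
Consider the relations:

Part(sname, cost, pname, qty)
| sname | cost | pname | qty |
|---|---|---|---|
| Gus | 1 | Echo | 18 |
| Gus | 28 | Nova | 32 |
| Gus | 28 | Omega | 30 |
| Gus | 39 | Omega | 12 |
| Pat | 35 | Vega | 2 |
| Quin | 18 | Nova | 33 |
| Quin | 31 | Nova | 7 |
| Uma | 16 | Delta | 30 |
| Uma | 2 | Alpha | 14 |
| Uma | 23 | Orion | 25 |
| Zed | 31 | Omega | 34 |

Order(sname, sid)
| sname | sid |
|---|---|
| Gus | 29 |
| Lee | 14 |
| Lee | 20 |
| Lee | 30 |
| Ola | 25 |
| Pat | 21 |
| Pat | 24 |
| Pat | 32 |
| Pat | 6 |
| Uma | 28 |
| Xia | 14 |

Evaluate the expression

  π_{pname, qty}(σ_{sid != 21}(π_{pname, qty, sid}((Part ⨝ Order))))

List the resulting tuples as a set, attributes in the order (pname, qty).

{(Alpha, 14), (Delta, 30), (Echo, 18), (Nova, 32), (Omega, 12), (Omega, 30), (Orion, 25), (Vega, 2)}

Part ⋈ Order (natural join on sname): {(Gus, 1, Echo, 18, 29), (Gus, 28, Nova, 32, 29), (Gus, 28, Omega, 30, 29), (Gus, 39, Omega, 12, 29), (Pat, 35, Vega, 2, 21), (Pat, 35, Vega, 2, 24), (Pat, 35, Vega, 2, 32), (Pat, 35, Vega, 2, 6), (Uma, 16, Delta, 30, 28), (Uma, 2, Alpha, 14, 28), (Uma, 23, Orion, 25, 28)}
π_{pname, qty, sid} gives {(Alpha, 14, 28), (Delta, 30, 28), (Echo, 18, 29), (Nova, 32, 29), (Omega, 12, 29), (Omega, 30, 29), (Orion, 25, 28), (Vega, 2, 21), (Vega, 2, 24), (Vega, 2, 32), (Vega, 2, 6)}.
σ[sid != 21]: keep tuples satisfying sid != 21 → {(Alpha, 14, 28), (Delta, 30, 28), (Echo, 18, 29), (Nova, 32, 29), (Omega, 12, 29), (Omega, 30, 29), (Orion, 25, 28), (Vega, 2, 24), (Vega, 2, 32), (Vega, 2, 6)}
π_{pname, qty} gives {(Alpha, 14), (Delta, 30), (Echo, 18), (Nova, 32), (Omega, 12), (Omega, 30), (Orion, 25), (Vega, 2)} (2 duplicate(s) eliminated).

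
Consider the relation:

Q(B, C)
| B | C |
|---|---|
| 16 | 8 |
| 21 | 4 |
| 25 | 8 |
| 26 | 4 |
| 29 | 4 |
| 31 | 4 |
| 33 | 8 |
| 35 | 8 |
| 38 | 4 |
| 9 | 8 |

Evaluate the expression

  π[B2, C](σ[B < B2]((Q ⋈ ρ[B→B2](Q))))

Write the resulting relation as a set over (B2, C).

ρ[B→B2]: schema becomes (B2, C); tuples unchanged.
Natural join on C: {(16, 8, 16), (16, 8, 25), (16, 8, 33), (16, 8, 35), (16, 8, 9), (21, 4, 21), (21, 4, 26), (21, 4, 29), (21, 4, 31), (21, 4, 38), (25, 8, 16), (25, 8, 25), (25, 8, 33), (25, 8, 35), (25, 8, 9), (26, 4, 21), (26, 4, 26), (26, 4, 29), (26, 4, 31), (26, 4, 38), (29, 4, 21), (29, 4, 26), (29, 4, 29), (29, 4, 31), (29, 4, 38), (31, 4, 21), (31, 4, 26), (31, 4, 29), (31, 4, 31), (31, 4, 38), (33, 8, 16), (33, 8, 25), (33, 8, 33), (33, 8, 35), (33, 8, 9), (35, 8, 16), (35, 8, 25), (35, 8, 33), (35, 8, 35), (35, 8, 9), (38, 4, 21), (38, 4, 26), (38, 4, 29), (38, 4, 31), (38, 4, 38), (9, 8, 16), (9, 8, 25), (9, 8, 33), (9, 8, 35), (9, 8, 9)}
Filtering on B < B2 leaves {(16, 8, 25), (16, 8, 33), (16, 8, 35), (21, 4, 26), (21, 4, 29), (21, 4, 31), (21, 4, 38), (25, 8, 33), (25, 8, 35), (26, 4, 29), (26, 4, 31), (26, 4, 38), (29, 4, 31), (29, 4, 38), (31, 4, 38), (33, 8, 35), (9, 8, 16), (9, 8, 25), (9, 8, 33), (9, 8, 35)}.
Projecting to B2, C (12 duplicate(s) eliminated): {(16, 8), (25, 8), (26, 4), (29, 4), (31, 4), (33, 8), (35, 8), (38, 4)}

{(16, 8), (25, 8), (26, 4), (29, 4), (31, 4), (33, 8), (35, 8), (38, 4)}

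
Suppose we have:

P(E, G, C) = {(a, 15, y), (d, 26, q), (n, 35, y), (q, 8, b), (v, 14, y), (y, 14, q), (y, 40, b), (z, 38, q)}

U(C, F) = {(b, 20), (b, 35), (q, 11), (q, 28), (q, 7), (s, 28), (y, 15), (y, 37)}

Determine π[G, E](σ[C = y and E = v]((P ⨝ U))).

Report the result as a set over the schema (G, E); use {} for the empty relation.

{(14, v)}

P ⋈ U (natural join on C): {(a, 15, y, 15), (a, 15, y, 37), (d, 26, q, 11), (d, 26, q, 28), (d, 26, q, 7), (n, 35, y, 15), (n, 35, y, 37), (q, 8, b, 20), (q, 8, b, 35), (v, 14, y, 15), (v, 14, y, 37), (y, 14, q, 11), (y, 14, q, 28), (y, 14, q, 7), (y, 40, b, 20), (y, 40, b, 35), (z, 38, q, 11), (z, 38, q, 28), (z, 38, q, 7)}
Selection C = y and E = v: {(v, 14, y, 15), (v, 14, y, 37)}
Keep only column(s) G, E (1 duplicate(s) eliminated): {(14, v)}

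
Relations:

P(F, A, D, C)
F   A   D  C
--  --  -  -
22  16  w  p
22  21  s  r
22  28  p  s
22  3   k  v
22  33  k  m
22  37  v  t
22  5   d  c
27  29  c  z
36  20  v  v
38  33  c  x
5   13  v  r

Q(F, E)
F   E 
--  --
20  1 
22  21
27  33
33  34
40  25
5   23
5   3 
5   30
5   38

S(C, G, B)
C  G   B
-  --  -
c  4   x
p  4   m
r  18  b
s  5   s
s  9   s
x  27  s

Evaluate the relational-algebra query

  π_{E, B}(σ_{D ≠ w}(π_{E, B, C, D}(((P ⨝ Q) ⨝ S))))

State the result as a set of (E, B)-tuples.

{(21, b), (21, s), (21, x), (23, b), (3, b), (30, b), (38, b)}

Natural join on F: {(22, 16, w, p, 21), (22, 21, s, r, 21), (22, 28, p, s, 21), (22, 3, k, v, 21), (22, 33, k, m, 21), (22, 37, v, t, 21), (22, 5, d, c, 21), (27, 29, c, z, 33), (5, 13, v, r, 23), (5, 13, v, r, 3), (5, 13, v, r, 30), (5, 13, v, r, 38)}
Natural join on C: {(22, 16, w, p, 21, 4, m), (22, 21, s, r, 21, 18, b), (22, 28, p, s, 21, 5, s), (22, 28, p, s, 21, 9, s), (22, 5, d, c, 21, 4, x), (5, 13, v, r, 23, 18, b), (5, 13, v, r, 3, 18, b), (5, 13, v, r, 30, 18, b), (5, 13, v, r, 38, 18, b)}
Projecting to E, B, C, D (1 duplicate(s) eliminated): {(21, b, r, s), (21, m, p, w), (21, s, s, p), (21, x, c, d), (23, b, r, v), (3, b, r, v), (30, b, r, v), (38, b, r, v)}
Filtering on D ≠ w leaves {(21, b, r, s), (21, s, s, p), (21, x, c, d), (23, b, r, v), (3, b, r, v), (30, b, r, v), (38, b, r, v)}.
Projecting to E, B: {(21, b), (21, s), (21, x), (23, b), (3, b), (30, b), (38, b)}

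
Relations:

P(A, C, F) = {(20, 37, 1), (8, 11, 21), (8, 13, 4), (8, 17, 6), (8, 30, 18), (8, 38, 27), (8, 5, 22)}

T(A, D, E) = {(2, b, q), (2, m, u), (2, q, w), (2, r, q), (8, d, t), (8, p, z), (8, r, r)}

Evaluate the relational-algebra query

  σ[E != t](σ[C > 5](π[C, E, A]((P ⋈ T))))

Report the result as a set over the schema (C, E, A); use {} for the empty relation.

{(11, r, 8), (11, z, 8), (13, r, 8), (13, z, 8), (17, r, 8), (17, z, 8), (30, r, 8), (30, z, 8), (38, r, 8), (38, z, 8)}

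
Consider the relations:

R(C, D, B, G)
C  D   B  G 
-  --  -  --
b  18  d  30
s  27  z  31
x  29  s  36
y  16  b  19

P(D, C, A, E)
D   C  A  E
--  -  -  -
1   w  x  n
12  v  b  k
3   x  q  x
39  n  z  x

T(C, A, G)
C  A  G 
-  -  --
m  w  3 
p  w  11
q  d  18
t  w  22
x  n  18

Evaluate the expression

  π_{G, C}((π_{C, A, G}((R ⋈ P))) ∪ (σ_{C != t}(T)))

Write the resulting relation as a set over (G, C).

R ⋈ P (natural join on C, D): {}
π[C, A, G]: project onto (C, A, G) → {}
Apply σ_{C != t}; surviving tuples: {(m, w, 3), (p, w, 11), (q, d, 18), (x, n, 18)}
Taking the union: {(m, w, 3), (p, w, 11), (q, d, 18), (x, n, 18)}
π[G, C]: project onto (G, C) → {(11, p), (18, q), (18, x), (3, m)}

{(11, p), (18, q), (18, x), (3, m)}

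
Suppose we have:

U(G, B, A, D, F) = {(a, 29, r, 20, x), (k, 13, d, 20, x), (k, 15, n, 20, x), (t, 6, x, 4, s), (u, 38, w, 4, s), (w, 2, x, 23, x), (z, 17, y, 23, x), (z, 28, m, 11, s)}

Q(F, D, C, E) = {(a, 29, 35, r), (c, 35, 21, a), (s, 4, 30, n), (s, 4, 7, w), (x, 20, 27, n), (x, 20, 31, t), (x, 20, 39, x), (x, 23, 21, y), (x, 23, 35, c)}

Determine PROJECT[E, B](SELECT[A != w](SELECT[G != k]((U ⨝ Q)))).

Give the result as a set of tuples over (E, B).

{(c, 17), (c, 2), (n, 29), (n, 6), (t, 29), (w, 6), (x, 29), (y, 17), (y, 2)}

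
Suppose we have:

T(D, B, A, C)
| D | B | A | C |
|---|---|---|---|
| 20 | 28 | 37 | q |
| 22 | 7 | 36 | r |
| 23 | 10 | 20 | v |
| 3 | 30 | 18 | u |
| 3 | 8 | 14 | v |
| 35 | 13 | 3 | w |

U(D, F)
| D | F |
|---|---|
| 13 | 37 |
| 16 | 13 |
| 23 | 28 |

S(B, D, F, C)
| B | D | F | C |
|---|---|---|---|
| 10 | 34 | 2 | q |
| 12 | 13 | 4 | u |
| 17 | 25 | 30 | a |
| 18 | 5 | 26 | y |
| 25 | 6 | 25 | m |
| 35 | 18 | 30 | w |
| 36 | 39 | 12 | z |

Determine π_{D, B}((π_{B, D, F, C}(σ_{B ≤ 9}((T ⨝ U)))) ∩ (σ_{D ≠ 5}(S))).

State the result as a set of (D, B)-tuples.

{}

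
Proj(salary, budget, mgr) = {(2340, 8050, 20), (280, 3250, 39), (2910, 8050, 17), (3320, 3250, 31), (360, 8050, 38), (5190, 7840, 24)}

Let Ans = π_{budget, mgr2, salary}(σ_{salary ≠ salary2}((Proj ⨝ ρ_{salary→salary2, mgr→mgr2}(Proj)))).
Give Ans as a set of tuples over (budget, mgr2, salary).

{(3250, 31, 280), (3250, 39, 3320), (8050, 17, 2340), (8050, 17, 360), (8050, 20, 2910), (8050, 20, 360), (8050, 38, 2340), (8050, 38, 2910)}

ρ[salary→salary2, mgr→mgr2]: schema becomes (salary2, budget, mgr2); tuples unchanged.
Proj ⋈ ρ_{salary→salary2, mgr→mgr2}(Proj) (natural join on budget): {(2340, 8050, 20, 2340, 20), (2340, 8050, 20, 2910, 17), (2340, 8050, 20, 360, 38), (280, 3250, 39, 280, 39), (280, 3250, 39, 3320, 31), (2910, 8050, 17, 2340, 20), (2910, 8050, 17, 2910, 17), (2910, 8050, 17, 360, 38), (3320, 3250, 31, 280, 39), (3320, 3250, 31, 3320, 31), (360, 8050, 38, 2340, 20), (360, 8050, 38, 2910, 17), (360, 8050, 38, 360, 38), (5190, 7840, 24, 5190, 24)}
Filtering on salary ≠ salary2 leaves {(2340, 8050, 20, 2910, 17), (2340, 8050, 20, 360, 38), (280, 3250, 39, 3320, 31), (2910, 8050, 17, 2340, 20), (2910, 8050, 17, 360, 38), (3320, 3250, 31, 280, 39), (360, 8050, 38, 2340, 20), (360, 8050, 38, 2910, 17)}.
Keep only column(s) budget, mgr2, salary: {(3250, 31, 280), (3250, 39, 3320), (8050, 17, 2340), (8050, 17, 360), (8050, 20, 2910), (8050, 20, 360), (8050, 38, 2340), (8050, 38, 2910)}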